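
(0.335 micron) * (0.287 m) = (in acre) 2.376e-11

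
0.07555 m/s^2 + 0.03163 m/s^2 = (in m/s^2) 0.1072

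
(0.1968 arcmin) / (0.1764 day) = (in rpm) 3.587e-08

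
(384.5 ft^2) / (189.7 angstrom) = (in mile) 1.17e+06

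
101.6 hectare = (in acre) 251.1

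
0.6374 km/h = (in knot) 0.3442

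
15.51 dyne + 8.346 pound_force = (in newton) 37.13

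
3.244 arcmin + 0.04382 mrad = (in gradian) 0.06286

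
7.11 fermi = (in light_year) 7.515e-31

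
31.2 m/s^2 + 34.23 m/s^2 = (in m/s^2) 65.43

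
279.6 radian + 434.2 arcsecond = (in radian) 279.6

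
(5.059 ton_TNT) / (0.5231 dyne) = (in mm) 4.046e+18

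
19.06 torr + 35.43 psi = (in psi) 35.8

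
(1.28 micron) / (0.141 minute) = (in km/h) 5.447e-07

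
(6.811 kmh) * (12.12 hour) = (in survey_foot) 2.708e+05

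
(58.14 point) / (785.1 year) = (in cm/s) 8.284e-11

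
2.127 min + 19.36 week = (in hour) 3253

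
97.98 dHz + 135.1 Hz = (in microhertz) 1.449e+08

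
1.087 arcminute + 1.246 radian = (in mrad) 1246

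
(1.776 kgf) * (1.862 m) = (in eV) 2.024e+20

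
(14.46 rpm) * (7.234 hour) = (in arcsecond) 8.134e+09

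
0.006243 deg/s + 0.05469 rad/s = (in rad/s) 0.0548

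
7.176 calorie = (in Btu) 0.02846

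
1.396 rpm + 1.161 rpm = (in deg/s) 15.34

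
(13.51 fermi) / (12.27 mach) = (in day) 3.743e-23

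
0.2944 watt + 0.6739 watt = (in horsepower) 0.001299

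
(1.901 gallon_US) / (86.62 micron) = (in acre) 0.02053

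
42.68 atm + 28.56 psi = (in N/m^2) 4.521e+06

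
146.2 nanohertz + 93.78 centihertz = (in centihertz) 93.78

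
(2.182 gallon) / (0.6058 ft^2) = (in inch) 5.778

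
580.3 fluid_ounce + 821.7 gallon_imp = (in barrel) 23.6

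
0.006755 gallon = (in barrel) 0.0001608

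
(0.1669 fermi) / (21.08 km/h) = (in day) 3.299e-22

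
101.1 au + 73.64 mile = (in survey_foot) 4.962e+13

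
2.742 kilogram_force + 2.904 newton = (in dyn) 2.979e+06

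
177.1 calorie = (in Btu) 0.7023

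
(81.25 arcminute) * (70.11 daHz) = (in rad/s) 16.57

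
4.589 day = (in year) 0.01257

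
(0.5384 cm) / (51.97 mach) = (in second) 3.043e-07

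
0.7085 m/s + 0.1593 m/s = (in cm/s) 86.78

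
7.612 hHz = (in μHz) 7.612e+08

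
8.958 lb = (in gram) 4063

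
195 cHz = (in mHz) 1950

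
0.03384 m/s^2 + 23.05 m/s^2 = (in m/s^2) 23.08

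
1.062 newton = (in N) 1.062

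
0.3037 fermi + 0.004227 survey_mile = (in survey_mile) 0.004227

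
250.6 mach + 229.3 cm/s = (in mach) 250.6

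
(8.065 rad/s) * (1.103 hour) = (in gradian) 2.039e+06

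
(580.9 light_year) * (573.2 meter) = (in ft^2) 3.391e+22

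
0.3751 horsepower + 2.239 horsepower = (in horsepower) 2.614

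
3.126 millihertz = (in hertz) 0.003126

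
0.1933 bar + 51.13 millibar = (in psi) 3.545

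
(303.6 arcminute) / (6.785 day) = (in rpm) 1.439e-06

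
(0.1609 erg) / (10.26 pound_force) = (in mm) 3.526e-07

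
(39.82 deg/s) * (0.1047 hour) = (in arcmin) 9.005e+05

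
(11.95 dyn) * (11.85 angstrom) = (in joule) 1.416e-13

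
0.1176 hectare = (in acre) 0.2906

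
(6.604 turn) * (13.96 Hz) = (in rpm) 5532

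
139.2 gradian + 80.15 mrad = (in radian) 2.267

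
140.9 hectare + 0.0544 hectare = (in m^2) 1.41e+06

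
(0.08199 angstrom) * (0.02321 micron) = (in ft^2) 2.048e-18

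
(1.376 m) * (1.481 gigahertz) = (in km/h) 7.336e+09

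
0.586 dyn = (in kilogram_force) 5.976e-07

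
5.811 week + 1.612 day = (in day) 42.29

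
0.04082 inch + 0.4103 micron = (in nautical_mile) 5.601e-07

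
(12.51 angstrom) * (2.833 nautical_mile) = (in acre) 1.622e-09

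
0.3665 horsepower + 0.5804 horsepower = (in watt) 706.1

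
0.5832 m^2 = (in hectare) 5.832e-05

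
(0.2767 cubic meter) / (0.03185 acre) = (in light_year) 2.269e-19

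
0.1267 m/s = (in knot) 0.2463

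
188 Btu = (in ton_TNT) 4.741e-05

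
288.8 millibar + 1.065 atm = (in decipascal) 1.368e+06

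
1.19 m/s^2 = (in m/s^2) 1.19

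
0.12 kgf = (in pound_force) 0.2646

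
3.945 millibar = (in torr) 2.959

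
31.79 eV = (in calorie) 1.217e-18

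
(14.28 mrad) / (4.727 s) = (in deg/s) 0.1731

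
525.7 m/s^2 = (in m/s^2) 525.7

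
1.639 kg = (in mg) 1.639e+06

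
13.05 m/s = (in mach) 0.03833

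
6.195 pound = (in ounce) 99.12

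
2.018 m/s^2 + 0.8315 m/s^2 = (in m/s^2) 2.849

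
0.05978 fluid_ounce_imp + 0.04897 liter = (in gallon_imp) 0.01115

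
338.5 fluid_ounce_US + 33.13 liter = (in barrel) 0.2713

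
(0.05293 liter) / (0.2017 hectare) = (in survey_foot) 8.61e-08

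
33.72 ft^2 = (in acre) 0.0007741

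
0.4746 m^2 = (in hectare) 4.746e-05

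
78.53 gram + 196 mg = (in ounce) 2.777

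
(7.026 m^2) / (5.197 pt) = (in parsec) 1.242e-13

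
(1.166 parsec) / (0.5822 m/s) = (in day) 7.153e+11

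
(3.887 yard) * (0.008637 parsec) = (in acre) 2.341e+11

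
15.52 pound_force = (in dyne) 6.904e+06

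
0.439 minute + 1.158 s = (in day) 0.0003183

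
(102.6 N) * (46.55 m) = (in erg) 4.776e+10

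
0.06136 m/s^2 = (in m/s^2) 0.06136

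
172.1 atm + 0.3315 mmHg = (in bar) 174.4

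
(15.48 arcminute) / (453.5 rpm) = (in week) 1.568e-10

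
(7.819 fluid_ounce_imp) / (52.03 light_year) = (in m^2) 4.513e-22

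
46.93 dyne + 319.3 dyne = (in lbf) 0.0008233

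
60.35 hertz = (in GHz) 6.035e-08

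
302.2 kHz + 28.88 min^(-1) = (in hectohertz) 3022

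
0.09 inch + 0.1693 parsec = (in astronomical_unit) 3.492e+04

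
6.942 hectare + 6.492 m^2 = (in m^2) 6.943e+04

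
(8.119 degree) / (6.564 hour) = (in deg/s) 0.0003436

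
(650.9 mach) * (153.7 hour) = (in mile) 7.62e+07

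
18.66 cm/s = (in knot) 0.3627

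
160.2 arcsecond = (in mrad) 0.7767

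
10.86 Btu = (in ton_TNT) 2.739e-06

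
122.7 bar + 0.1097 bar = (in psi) 1781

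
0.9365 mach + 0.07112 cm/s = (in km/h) 1148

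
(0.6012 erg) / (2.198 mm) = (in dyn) 2.735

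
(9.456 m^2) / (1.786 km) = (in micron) 5295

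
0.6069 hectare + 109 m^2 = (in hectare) 0.6178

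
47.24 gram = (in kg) 0.04724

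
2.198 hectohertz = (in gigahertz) 2.198e-07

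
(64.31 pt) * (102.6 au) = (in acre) 8.605e+07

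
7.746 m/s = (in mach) 0.02275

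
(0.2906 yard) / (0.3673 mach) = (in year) 6.737e-11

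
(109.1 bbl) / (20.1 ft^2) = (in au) 6.209e-11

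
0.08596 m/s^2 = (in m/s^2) 0.08596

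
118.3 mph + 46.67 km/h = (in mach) 0.1934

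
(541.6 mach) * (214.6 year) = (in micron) 1.248e+21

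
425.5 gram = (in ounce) 15.01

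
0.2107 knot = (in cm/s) 10.84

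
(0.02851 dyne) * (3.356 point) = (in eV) 2.107e+09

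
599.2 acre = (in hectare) 242.5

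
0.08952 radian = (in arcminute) 307.7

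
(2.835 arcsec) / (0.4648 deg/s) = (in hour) 4.706e-07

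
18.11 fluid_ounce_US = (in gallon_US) 0.1415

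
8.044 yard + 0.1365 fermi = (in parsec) 2.384e-16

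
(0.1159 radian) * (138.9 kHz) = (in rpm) 1.537e+05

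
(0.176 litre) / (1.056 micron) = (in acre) 0.04118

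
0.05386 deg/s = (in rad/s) 0.00094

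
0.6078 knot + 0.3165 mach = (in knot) 210.1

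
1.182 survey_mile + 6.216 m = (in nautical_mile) 1.03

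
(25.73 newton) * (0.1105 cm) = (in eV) 1.775e+17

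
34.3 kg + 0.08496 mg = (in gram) 3.43e+04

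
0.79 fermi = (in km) 7.9e-19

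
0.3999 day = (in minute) 575.9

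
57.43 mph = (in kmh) 92.42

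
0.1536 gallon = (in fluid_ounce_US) 19.66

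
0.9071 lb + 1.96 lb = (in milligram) 1.3e+06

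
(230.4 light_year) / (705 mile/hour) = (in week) 1.144e+10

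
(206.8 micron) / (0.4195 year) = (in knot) 3.039e-11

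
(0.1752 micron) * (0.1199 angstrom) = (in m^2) 2.101e-18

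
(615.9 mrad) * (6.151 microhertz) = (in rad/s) 3.788e-06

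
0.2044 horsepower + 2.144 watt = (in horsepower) 0.2073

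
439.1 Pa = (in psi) 0.06369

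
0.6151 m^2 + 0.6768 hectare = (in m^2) 6769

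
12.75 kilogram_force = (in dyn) 1.25e+07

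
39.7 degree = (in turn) 0.1103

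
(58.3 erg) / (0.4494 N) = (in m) 1.297e-05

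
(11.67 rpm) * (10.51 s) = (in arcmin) 4.415e+04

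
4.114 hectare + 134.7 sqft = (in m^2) 4.115e+04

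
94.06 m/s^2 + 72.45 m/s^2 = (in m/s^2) 166.5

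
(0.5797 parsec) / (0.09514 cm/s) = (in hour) 5.223e+15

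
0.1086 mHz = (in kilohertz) 1.086e-07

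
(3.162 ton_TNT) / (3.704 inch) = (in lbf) 3.161e+10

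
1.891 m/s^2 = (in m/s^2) 1.891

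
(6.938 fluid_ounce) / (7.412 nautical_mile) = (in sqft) 1.609e-07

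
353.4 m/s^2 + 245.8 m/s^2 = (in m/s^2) 599.2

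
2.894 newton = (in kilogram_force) 0.2951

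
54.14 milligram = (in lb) 0.0001194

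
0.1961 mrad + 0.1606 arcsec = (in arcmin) 0.6768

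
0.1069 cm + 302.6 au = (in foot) 1.485e+14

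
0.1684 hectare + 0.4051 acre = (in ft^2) 3.577e+04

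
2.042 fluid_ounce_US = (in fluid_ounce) 2.042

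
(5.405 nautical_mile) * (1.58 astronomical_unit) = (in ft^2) 2.547e+16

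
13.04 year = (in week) 679.9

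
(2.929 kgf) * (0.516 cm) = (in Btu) 0.0001405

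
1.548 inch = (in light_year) 4.156e-18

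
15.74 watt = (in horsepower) 0.02111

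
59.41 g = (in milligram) 5.941e+04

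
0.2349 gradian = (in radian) 0.00369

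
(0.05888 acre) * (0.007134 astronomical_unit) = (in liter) 2.543e+14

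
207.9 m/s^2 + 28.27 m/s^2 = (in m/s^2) 236.2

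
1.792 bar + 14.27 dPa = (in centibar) 179.2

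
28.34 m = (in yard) 30.99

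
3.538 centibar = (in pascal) 3538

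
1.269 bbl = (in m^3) 0.2018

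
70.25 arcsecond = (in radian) 0.0003406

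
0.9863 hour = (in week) 0.005871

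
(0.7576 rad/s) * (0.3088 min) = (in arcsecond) 2.895e+06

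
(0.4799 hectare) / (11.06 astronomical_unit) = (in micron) 0.0029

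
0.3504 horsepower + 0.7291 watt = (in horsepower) 0.3514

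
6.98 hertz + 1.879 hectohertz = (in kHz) 0.1949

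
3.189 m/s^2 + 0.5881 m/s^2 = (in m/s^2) 3.777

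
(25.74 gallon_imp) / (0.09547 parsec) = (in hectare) 3.972e-21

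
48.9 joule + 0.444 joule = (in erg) 4.934e+08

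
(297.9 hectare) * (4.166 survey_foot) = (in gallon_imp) 8.321e+08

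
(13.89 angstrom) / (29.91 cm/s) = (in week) 7.678e-15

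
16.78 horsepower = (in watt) 1.251e+04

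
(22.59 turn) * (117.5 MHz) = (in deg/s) 9.556e+11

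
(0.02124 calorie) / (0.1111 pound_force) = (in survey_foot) 0.59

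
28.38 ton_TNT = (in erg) 1.187e+18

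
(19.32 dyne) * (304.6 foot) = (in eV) 1.12e+17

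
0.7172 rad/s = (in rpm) 6.849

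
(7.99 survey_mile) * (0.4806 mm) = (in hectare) 0.000618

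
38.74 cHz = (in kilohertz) 0.0003874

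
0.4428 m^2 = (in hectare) 4.428e-05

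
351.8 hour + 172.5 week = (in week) 174.6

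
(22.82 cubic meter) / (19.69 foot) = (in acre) 0.0009396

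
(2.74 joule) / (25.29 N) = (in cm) 10.83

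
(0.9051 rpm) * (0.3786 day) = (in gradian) 1.974e+05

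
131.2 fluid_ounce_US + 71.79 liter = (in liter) 75.67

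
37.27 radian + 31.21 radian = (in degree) 3924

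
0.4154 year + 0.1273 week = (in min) 2.196e+05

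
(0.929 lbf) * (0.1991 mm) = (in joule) 0.0008228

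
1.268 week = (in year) 0.02432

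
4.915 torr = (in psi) 0.09504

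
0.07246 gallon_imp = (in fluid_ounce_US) 11.14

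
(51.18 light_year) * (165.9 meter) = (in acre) 1.985e+16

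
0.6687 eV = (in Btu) 1.015e-22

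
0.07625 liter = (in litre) 0.07625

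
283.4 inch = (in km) 0.007198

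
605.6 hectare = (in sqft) 6.519e+07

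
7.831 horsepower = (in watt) 5840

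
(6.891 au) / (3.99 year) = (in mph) 1.833e+04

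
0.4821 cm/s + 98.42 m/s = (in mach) 0.2891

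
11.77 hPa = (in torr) 8.828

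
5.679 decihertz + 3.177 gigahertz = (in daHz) 3.177e+08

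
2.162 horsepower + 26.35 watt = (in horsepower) 2.197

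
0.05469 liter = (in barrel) 0.000344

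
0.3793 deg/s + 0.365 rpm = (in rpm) 0.4282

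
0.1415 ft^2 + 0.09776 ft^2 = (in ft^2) 0.2393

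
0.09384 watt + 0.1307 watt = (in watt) 0.2245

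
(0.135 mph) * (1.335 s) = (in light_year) 8.516e-18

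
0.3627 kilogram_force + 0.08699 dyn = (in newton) 3.557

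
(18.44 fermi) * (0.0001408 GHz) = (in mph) 5.808e-09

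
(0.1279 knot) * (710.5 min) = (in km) 2.805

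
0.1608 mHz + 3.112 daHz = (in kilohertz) 0.03112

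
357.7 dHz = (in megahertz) 3.577e-05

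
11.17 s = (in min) 0.1862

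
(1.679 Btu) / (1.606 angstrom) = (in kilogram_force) 1.125e+12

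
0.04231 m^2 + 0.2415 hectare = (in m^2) 2415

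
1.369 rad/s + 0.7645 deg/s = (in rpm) 13.2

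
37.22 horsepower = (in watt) 2.775e+04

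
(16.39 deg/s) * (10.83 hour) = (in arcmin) 3.834e+07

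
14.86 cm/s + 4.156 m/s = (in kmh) 15.5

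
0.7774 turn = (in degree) 279.9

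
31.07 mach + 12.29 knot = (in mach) 31.09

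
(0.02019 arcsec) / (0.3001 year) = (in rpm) 9.877e-14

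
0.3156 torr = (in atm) 0.0004153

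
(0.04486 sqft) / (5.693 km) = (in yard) 8.006e-07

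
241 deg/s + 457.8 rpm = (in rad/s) 52.15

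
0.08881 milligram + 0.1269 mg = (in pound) 4.756e-07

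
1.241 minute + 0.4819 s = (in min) 1.249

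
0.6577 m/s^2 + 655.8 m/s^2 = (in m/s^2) 656.5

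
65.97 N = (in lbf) 14.83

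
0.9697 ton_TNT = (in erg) 4.057e+16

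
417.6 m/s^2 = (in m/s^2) 417.6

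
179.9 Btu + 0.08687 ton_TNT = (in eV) 2.27e+27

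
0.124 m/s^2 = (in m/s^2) 0.124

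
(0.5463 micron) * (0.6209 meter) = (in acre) 8.382e-11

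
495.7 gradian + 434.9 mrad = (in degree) 471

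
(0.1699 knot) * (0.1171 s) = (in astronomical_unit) 6.842e-14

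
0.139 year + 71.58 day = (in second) 1.057e+07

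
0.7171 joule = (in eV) 4.476e+18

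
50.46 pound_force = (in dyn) 2.245e+07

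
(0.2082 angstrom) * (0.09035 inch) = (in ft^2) 5.143e-13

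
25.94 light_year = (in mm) 2.454e+20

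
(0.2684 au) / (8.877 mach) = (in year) 0.4212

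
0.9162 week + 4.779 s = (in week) 0.9162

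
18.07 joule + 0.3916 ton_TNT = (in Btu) 1.553e+06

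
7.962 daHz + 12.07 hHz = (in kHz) 1.287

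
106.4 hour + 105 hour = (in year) 0.02413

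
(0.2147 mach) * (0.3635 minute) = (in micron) 1.594e+09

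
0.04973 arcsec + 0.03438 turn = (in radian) 0.216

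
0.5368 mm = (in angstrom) 5.368e+06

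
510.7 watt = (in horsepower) 0.6849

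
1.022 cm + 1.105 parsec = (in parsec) 1.105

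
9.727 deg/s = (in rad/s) 0.1698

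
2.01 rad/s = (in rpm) 19.19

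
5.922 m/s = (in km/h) 21.32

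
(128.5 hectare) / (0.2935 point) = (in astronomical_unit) 0.08296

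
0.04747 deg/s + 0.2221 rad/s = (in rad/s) 0.2229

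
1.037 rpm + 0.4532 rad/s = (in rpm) 5.365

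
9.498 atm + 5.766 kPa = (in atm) 9.555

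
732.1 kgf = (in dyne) 7.179e+08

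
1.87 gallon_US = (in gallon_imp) 1.557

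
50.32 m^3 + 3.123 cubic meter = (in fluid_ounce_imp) 1.881e+06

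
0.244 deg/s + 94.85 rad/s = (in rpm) 905.8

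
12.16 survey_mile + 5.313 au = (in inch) 3.129e+13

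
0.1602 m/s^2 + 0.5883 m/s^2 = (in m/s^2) 0.7485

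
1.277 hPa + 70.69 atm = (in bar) 71.63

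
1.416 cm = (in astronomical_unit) 9.465e-14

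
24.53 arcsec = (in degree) 0.006814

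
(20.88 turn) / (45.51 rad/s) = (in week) 4.766e-06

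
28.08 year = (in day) 1.025e+04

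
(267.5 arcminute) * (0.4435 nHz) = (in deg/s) 1.977e-09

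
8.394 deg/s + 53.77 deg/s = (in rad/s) 1.085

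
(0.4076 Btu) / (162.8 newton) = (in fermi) 2.642e+15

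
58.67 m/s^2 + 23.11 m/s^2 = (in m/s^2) 81.78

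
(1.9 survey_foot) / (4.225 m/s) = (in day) 1.586e-06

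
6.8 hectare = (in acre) 16.8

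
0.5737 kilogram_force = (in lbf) 1.265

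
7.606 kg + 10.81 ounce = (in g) 7912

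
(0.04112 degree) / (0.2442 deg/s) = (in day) 1.949e-06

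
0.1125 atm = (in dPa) 1.14e+05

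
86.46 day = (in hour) 2075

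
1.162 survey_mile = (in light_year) 1.977e-13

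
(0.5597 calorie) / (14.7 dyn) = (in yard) 1.742e+04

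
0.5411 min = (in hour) 0.009018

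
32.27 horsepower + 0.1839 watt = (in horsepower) 32.27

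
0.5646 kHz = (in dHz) 5646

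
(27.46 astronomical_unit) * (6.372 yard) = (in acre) 5.915e+09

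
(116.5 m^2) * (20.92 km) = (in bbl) 1.533e+07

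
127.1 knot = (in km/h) 235.4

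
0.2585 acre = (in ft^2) 1.126e+04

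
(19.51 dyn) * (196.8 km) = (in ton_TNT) 9.177e-09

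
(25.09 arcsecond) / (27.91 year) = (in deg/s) 7.918e-12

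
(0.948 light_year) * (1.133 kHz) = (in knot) 1.975e+19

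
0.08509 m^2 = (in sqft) 0.9159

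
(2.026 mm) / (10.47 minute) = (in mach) 9.472e-09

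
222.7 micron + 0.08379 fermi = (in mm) 0.2227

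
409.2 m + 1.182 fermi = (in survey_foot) 1343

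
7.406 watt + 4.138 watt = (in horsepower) 0.01548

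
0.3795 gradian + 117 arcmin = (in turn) 0.006365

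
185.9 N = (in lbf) 41.79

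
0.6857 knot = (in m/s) 0.3528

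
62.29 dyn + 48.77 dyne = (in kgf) 0.0001132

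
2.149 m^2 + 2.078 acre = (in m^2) 8412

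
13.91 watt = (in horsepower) 0.01865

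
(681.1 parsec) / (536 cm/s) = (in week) 6.483e+12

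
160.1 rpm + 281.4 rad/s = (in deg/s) 1.708e+04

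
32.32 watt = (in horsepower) 0.04334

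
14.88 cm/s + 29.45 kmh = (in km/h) 29.99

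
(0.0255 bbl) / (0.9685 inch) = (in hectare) 1.648e-05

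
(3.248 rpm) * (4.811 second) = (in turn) 0.2604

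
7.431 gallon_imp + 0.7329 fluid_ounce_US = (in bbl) 0.2126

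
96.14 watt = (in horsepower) 0.1289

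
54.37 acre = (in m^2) 2.2e+05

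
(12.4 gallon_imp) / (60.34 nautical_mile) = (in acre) 1.247e-10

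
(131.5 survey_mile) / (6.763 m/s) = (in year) 0.0009923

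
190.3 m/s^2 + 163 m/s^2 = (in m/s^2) 353.3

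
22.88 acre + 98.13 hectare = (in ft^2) 1.156e+07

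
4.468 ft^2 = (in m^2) 0.4151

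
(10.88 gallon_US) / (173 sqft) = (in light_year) 2.709e-19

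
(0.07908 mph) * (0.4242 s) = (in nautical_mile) 8.097e-06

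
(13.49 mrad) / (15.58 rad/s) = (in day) 1.002e-08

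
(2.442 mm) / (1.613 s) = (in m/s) 0.001514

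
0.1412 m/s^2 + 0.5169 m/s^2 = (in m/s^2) 0.6581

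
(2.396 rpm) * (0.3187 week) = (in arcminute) 1.663e+08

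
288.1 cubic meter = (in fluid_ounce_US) 9.742e+06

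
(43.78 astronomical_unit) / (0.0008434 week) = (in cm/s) 1.284e+12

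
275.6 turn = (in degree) 9.922e+04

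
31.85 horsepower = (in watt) 2.375e+04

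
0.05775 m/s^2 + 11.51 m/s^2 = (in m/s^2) 11.57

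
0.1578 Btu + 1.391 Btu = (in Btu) 1.549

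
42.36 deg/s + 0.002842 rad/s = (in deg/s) 42.52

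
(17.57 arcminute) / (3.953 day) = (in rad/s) 1.496e-08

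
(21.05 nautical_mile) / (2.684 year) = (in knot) 0.0008953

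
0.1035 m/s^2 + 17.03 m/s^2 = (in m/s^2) 17.13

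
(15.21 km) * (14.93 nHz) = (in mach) 6.669e-07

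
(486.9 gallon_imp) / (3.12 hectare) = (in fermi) 7.095e+10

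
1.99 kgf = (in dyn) 1.952e+06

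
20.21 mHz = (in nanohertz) 2.021e+07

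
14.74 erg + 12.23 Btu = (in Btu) 12.23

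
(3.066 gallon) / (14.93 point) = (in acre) 0.0005445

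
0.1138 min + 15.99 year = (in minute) 8.404e+06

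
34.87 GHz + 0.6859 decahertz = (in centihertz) 3.487e+12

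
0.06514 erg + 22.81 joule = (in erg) 2.281e+08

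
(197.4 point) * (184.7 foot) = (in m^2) 3.92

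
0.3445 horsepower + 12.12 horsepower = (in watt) 9295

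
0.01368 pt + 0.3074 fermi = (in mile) 2.999e-09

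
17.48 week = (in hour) 2937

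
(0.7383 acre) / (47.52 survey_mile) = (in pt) 110.7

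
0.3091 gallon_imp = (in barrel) 0.008838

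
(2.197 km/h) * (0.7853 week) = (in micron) 2.899e+11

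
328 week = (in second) 1.984e+08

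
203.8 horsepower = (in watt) 1.52e+05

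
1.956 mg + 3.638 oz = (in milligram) 1.031e+05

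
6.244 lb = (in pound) 6.244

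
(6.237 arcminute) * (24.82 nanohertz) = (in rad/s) 4.503e-11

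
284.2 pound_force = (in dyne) 1.264e+08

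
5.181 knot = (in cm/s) 266.5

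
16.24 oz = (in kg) 0.4604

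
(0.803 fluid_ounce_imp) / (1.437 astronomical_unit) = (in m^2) 1.061e-16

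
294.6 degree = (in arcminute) 1.768e+04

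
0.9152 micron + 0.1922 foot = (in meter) 0.05858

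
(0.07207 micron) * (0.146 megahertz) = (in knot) 0.02045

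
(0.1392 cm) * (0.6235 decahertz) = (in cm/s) 0.8679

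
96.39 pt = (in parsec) 1.102e-18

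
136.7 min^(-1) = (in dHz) 22.78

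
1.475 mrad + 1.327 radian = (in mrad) 1328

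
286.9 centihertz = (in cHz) 286.9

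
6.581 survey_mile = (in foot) 3.475e+04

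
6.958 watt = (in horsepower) 0.009331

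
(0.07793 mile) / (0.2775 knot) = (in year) 2.786e-05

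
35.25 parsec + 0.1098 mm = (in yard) 1.19e+18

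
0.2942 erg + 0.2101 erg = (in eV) 3.148e+11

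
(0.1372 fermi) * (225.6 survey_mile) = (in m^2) 4.981e-11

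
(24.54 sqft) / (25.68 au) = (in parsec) 1.923e-29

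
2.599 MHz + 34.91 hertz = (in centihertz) 2.599e+08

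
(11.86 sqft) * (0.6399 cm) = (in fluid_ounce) 238.4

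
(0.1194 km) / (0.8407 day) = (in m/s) 0.001644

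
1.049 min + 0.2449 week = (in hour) 41.16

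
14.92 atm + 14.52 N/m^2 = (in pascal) 1.512e+06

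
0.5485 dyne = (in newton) 5.485e-06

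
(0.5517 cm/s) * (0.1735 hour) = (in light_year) 3.642e-16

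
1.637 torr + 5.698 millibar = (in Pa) 788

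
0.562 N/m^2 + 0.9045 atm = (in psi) 13.29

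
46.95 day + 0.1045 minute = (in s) 4.056e+06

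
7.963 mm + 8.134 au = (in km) 1.217e+09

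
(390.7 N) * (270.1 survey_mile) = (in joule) 1.698e+08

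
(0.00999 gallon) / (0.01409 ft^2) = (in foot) 0.09478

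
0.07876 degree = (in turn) 0.0002188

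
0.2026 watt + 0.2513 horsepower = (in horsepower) 0.2516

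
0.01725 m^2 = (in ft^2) 0.1857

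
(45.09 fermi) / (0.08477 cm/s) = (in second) 5.319e-11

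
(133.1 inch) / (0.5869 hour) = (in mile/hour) 0.003579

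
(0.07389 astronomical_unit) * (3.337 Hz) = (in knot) 7.17e+10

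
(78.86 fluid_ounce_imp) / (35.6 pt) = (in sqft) 1.92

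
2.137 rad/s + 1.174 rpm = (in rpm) 21.58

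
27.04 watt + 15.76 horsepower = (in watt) 1.178e+04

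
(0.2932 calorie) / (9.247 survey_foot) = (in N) 0.4353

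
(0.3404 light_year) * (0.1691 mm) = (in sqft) 5.862e+12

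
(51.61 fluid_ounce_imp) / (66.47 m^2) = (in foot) 7.238e-05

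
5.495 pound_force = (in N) 24.44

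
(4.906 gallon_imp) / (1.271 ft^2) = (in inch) 7.436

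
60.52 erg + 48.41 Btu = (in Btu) 48.41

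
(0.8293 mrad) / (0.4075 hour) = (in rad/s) 5.653e-07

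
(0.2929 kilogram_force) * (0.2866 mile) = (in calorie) 316.6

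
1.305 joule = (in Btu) 0.001237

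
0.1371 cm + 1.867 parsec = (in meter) 5.761e+16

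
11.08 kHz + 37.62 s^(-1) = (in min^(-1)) 6.671e+05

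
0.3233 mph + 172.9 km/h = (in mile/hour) 107.8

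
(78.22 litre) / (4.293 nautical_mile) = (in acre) 2.431e-09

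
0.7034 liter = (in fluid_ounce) 23.78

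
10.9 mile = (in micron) 1.754e+10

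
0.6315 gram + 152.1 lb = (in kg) 68.99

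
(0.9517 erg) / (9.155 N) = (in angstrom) 104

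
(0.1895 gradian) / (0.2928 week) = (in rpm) 1.605e-07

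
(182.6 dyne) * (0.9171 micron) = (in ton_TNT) 4.002e-19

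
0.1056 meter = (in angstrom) 1.056e+09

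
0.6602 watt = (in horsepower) 0.0008853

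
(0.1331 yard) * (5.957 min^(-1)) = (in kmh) 0.0435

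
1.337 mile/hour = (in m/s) 0.5977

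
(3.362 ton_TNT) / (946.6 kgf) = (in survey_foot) 4.971e+06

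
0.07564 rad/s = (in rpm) 0.7223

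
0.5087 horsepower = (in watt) 379.3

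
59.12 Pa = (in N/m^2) 59.12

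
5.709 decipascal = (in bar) 5.709e-06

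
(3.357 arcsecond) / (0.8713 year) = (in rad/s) 5.923e-13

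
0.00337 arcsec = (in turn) 2.6e-09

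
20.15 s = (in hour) 0.005597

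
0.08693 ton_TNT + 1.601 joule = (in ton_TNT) 0.08693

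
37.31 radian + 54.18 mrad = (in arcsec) 7.707e+06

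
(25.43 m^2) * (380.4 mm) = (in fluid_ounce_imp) 3.405e+05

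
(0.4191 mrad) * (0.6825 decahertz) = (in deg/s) 0.1639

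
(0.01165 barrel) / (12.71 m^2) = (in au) 9.741e-16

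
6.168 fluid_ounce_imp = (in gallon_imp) 0.03855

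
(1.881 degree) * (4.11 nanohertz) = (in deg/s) 7.731e-09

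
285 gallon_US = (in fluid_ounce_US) 3.648e+04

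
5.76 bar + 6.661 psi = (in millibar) 6219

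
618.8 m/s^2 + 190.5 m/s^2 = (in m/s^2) 809.3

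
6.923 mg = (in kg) 6.923e-06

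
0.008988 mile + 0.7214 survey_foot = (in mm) 1.468e+04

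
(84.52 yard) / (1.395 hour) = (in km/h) 0.0554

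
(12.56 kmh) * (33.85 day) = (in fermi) 1.02e+22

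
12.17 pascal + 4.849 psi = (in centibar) 33.44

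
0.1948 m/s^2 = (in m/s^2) 0.1948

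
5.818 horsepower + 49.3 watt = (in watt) 4388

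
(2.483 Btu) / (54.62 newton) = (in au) 3.206e-10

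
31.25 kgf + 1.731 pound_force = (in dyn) 3.142e+07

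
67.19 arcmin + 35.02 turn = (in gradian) 1.401e+04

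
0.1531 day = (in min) 220.5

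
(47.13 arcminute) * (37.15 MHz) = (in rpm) 4.864e+06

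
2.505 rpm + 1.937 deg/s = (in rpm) 2.828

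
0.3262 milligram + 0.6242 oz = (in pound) 0.03901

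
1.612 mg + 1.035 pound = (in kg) 0.4695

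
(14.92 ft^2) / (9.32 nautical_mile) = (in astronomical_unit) 5.368e-16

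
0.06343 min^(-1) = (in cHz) 0.1057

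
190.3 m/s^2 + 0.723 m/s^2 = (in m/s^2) 191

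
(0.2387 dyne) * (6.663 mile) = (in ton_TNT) 6.118e-12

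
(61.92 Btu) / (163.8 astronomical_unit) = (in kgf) 2.719e-10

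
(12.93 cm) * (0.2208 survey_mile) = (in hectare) 0.004595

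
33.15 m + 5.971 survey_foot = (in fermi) 3.497e+16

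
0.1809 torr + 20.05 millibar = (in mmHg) 15.22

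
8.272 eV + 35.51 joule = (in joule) 35.51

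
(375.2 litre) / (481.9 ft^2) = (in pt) 23.76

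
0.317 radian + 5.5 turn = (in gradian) 2220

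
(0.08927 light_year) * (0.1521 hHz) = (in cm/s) 1.285e+18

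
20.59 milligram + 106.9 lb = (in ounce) 1710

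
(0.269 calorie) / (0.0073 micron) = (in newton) 1.542e+08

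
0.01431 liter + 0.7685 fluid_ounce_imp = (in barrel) 0.0002273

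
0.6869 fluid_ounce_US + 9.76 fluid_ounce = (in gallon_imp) 0.06796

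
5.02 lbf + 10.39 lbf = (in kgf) 6.99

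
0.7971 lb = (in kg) 0.3616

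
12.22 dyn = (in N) 0.0001222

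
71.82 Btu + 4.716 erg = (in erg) 7.577e+11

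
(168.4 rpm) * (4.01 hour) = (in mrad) 2.546e+08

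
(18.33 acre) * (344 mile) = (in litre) 4.107e+13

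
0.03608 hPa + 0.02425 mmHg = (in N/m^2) 6.841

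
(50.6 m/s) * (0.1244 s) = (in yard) 6.884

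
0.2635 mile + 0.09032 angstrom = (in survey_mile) 0.2635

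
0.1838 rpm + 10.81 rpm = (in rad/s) 1.151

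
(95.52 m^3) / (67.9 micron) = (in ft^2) 1.514e+07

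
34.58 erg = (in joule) 3.458e-06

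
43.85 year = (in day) 1.601e+04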